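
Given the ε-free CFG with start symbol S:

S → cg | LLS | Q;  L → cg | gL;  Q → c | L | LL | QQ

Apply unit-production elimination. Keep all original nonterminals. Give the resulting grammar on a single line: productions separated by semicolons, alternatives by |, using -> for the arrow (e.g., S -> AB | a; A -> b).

Unit productions: Q->L, S->Q.
Unit pairs (A ⇒* B via units): (Q,L), (S,L), (S,Q).
S: inherits non-unit rules of {L, Q, S} → LL | LLS | QQ | c | cg | gL.
L: inherits non-unit rules of {L} → cg | gL.
Q: inherits non-unit rules of {L, Q} → LL | QQ | c | cg | gL.

S -> c | LL | QQ | cg | gL | LLS; L -> cg | gL; Q -> c | LL | QQ | cg | gL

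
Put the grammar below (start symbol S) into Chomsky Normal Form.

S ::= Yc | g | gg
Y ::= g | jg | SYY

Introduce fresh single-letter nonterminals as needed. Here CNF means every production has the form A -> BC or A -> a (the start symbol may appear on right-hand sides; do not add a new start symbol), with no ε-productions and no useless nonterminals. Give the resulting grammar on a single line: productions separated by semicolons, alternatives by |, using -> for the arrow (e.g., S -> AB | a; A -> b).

No ε-productions.
No unit productions to eliminate.
TERM: introduce A -> c, B -> g, C -> j and substitute in every rule of length ≥2.
BIN: Y -> SYY becomes Y -> SD, D -> YY.

S -> g | BB | YA; A -> c; B -> g; C -> j; D -> YY; Y -> g | CB | SD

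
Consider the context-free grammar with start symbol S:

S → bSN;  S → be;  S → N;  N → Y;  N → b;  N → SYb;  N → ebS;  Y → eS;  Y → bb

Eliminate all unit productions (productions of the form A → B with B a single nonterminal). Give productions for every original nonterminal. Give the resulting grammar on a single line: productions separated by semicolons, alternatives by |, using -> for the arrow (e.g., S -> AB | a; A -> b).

Unit productions: N->Y, S->N.
Unit pairs (A ⇒* B via units): (N,Y), (S,N), (S,Y).
S: inherits non-unit rules of {N, S, Y} → SYb | b | bSN | bb | be | eS | ebS.
N: inherits non-unit rules of {N, Y} → SYb | b | bb | eS | ebS.
Y: inherits non-unit rules of {Y} → bb | eS.

S -> b | bb | be | eS | SYb | bSN | ebS; N -> b | bb | eS | SYb | ebS; Y -> bb | eS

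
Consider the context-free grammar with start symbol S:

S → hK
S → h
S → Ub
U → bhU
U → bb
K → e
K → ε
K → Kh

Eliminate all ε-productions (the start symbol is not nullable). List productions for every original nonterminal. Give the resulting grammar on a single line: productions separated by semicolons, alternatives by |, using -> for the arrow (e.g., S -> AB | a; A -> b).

Nullable set: {K}.
S -> hK: K nullable, giving h | hK.
Drop K -> ε.
K -> Kh: K nullable, giving Kh | h.
Unchanged (no nullable symbols): S -> Ub; S -> h; K -> e; U -> bb; U -> bhU.

S -> h | Ub | hK; K -> e | h | Kh; U -> bb | bhU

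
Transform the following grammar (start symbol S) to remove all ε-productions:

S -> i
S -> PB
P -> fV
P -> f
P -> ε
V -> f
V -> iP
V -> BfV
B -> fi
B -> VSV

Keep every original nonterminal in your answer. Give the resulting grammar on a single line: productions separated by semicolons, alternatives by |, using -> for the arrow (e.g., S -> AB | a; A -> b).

S -> B | i | PB; B -> fi | VSV; P -> f | fV; V -> f | i | iP | BfV

Nullable set: {P}.
S -> PB: P nullable, giving B | PB.
Drop P -> ε.
V -> iP: P nullable, giving i | iP.
Unchanged (no nullable symbols): S -> i; B -> VSV; B -> fi; P -> f; P -> fV; V -> BfV; V -> f.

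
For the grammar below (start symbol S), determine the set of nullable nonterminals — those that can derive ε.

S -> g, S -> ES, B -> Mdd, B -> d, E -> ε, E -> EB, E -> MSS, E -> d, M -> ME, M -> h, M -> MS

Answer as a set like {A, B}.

Directly nullable (have an ε-rule): {E}.
Not nullable: B, M, S — each has a terminal in every rule's right-hand side or depends on a non-nullable symbol.

{E}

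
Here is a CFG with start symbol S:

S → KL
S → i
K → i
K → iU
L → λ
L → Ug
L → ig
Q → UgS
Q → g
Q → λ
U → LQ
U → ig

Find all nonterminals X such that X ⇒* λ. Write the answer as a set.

{L, Q, U}

Directly nullable (have an ε-rule): {L, Q}.
U is nullable via U -> LQ (every symbol on the right is already known nullable).
Not nullable: K, S — each has a terminal in every rule's right-hand side or depends on a non-nullable symbol.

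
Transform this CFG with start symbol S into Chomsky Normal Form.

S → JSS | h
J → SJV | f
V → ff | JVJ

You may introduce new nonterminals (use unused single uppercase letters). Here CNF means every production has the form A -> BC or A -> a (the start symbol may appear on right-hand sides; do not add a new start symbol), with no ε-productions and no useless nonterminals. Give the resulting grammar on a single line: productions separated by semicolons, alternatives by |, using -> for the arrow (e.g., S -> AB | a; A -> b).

No ε-productions.
No unit productions to eliminate.
TERM: introduce A -> f and substitute in every rule of length ≥2.
BIN: J -> SJV becomes J -> SB, B -> JV; S -> JSS becomes S -> JC, C -> SS; V -> JVJ becomes V -> JD, D -> VJ.

S -> h | JC; A -> f; B -> JV; C -> SS; D -> VJ; J -> f | SB; V -> AA | JD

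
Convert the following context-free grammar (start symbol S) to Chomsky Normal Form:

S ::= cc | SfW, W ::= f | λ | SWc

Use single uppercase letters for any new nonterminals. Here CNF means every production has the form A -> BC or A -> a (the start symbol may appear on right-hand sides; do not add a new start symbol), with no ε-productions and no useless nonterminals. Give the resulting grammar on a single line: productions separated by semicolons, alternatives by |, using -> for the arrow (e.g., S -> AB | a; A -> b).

Nullable: {W}; after ε-elimination: S -> Sf | cc | SfW; W -> f | Sc | SWc.
No unit productions to eliminate.
TERM: introduce B -> c, A -> f and substitute in every rule of length ≥2.
BIN: S -> SAW becomes S -> SC, C -> AW; W -> SWB becomes W -> SD, D -> WB.

S -> BB | SA | SC; A -> f; B -> c; C -> AW; D -> WB; W -> f | SB | SD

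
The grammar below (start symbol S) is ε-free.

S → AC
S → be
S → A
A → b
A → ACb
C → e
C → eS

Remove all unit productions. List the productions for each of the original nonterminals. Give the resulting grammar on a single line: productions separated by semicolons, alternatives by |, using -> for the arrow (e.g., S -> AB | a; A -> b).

S -> b | AC | be | ACb; A -> b | ACb; C -> e | eS

Unit productions: S->A.
Unit pairs (A ⇒* B via units): (S,A).
S: inherits non-unit rules of {A, S} → AC | ACb | b | be.
A: inherits non-unit rules of {A} → ACb | b.
C: inherits non-unit rules of {C} → e | eS.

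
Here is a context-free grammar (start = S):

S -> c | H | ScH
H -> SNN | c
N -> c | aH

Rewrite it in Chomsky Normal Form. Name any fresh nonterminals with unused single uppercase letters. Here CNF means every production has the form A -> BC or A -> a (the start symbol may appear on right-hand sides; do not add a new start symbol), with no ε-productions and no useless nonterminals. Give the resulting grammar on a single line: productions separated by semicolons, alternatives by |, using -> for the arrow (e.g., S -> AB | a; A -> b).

No ε-productions.
After unit-elimination: S -> c | SNN | ScH; H -> c | SNN; N -> c | aH.
TERM: introduce A -> a, B -> c and substitute in every rule of length ≥2.
BIN: H -> SNN becomes H -> SC, C -> NN; S -> SBH becomes S -> SD, D -> BH; S -> SNN becomes S -> SE, E -> NN.

S -> c | SD | SE; A -> a; B -> c; C -> NN; D -> BH; E -> NN; H -> c | SC; N -> c | AH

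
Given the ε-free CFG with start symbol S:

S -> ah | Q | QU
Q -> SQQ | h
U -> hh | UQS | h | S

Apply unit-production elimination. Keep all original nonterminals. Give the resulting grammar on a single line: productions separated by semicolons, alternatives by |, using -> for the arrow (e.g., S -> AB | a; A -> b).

Unit productions: S->Q, U->S.
Unit pairs (A ⇒* B via units): (S,Q), (U,Q), (U,S).
S: inherits non-unit rules of {Q, S} → QU | SQQ | ah | h.
Q: inherits non-unit rules of {Q} → SQQ | h.
U: inherits non-unit rules of {Q, S, U} → QU | SQQ | UQS | ah | h | hh.

S -> h | QU | ah | SQQ; Q -> h | SQQ; U -> h | QU | ah | hh | SQQ | UQS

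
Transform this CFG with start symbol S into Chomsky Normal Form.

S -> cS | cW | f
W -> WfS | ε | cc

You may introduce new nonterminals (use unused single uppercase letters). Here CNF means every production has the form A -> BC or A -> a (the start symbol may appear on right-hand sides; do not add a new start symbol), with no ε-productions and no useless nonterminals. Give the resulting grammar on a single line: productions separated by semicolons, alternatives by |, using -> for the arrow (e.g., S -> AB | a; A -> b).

S -> c | f | AS | AW; A -> c; B -> f; C -> BS; W -> AA | BS | WC

Nullable: {W}; after ε-elimination: S -> c | f | cS | cW; W -> cc | fS | WfS.
No unit productions to eliminate.
TERM: introduce A -> c, B -> f and substitute in every rule of length ≥2.
BIN: W -> WBS becomes W -> WC, C -> BS.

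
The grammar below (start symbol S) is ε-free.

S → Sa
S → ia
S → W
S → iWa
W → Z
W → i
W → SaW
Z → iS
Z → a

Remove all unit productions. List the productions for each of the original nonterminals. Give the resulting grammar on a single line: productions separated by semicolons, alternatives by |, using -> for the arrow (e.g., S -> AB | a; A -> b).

Unit productions: S->W, W->Z.
Unit pairs (A ⇒* B via units): (S,W), (S,Z), (W,Z).
S: inherits non-unit rules of {S, W, Z} → Sa | SaW | a | i | iS | iWa | ia.
W: inherits non-unit rules of {W, Z} → SaW | a | i | iS.
Z: inherits non-unit rules of {Z} → a | iS.

S -> a | i | Sa | iS | ia | SaW | iWa; W -> a | i | iS | SaW; Z -> a | iS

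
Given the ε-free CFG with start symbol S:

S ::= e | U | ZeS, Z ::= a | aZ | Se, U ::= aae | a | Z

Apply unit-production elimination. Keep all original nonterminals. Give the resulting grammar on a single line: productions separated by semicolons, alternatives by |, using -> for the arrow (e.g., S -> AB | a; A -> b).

S -> a | e | Se | aZ | ZeS | aae; U -> a | Se | aZ | aae; Z -> a | Se | aZ

Unit productions: S->U, U->Z.
Unit pairs (A ⇒* B via units): (S,U), (S,Z), (U,Z).
S: inherits non-unit rules of {S, U, Z} → Se | ZeS | a | aZ | aae | e.
U: inherits non-unit rules of {U, Z} → Se | a | aZ | aae.
Z: inherits non-unit rules of {Z} → Se | a | aZ.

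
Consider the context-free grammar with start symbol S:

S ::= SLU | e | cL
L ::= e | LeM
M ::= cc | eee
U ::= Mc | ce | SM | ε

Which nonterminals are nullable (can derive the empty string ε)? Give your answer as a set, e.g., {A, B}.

{U}

Directly nullable (have an ε-rule): {U}.
Not nullable: L, M, S — each has a terminal in every rule's right-hand side or depends on a non-nullable symbol.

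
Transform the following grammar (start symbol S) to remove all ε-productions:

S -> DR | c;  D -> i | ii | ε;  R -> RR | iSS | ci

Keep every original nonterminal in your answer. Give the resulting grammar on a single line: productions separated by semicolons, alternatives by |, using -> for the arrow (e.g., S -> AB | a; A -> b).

Nullable set: {D}.
S -> DR: D nullable, giving DR | R.
Drop D -> ε.
Unchanged (no nullable symbols): S -> c; D -> i; D -> ii; R -> RR; R -> ci; R -> iSS.

S -> R | c | DR; D -> i | ii; R -> RR | ci | iSS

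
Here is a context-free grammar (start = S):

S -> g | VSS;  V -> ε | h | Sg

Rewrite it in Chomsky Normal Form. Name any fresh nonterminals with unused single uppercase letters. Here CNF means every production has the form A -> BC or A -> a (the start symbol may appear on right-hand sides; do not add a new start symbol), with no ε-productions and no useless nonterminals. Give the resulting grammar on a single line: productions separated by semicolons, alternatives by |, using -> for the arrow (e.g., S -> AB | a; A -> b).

S -> g | SS | VB; A -> g; B -> SS; V -> h | SA

Nullable: {V}; after ε-elimination: S -> g | SS | VSS; V -> h | Sg.
No unit productions to eliminate.
TERM: introduce A -> g and substitute in every rule of length ≥2.
BIN: S -> VSS becomes S -> VB, B -> SS.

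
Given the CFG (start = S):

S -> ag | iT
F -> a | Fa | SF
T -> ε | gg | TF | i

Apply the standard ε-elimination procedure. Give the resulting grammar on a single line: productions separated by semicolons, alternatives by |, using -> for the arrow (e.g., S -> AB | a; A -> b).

S -> i | ag | iT; F -> a | Fa | SF; T -> F | i | TF | gg

Nullable set: {T}.
S -> iT: T nullable, giving i | iT.
Drop T -> ε.
T -> TF: T nullable, giving F | TF.
Unchanged (no nullable symbols): S -> ag; F -> Fa; F -> SF; F -> a; T -> gg; T -> i.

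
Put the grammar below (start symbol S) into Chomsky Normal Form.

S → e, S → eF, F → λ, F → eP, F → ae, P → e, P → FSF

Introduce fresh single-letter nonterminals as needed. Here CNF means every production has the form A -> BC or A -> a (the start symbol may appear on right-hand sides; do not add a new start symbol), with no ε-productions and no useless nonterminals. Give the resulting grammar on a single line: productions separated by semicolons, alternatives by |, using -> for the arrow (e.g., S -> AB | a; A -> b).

S -> e | BF; A -> a; B -> e; C -> SF; F -> AB | BP; P -> e | BF | FC | FS | SF

Nullable: {F}; after ε-elimination: S -> e | eF; F -> ae | eP; P -> S | e | FS | SF | FSF.
After unit-elimination: S -> e | eF; F -> ae | eP; P -> e | FS | SF | eF | FSF.
TERM: introduce A -> a, B -> e and substitute in every rule of length ≥2.
BIN: P -> FSF becomes P -> FC, C -> SF.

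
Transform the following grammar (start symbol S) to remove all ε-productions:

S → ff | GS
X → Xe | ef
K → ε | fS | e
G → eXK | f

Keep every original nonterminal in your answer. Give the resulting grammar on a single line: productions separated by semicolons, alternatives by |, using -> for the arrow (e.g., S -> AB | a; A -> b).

S -> GS | ff; G -> f | eX | eXK; K -> e | fS; X -> Xe | ef

Nullable set: {K}.
G -> eXK: K nullable, giving eX | eXK.
Drop K -> ε.
Unchanged (no nullable symbols): S -> GS; S -> ff; G -> f; K -> e; K -> fS; X -> Xe; X -> ef.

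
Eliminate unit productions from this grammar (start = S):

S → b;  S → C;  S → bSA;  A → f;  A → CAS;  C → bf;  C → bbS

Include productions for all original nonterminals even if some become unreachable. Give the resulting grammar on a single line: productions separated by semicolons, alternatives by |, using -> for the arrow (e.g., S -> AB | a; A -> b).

Unit productions: S->C.
Unit pairs (A ⇒* B via units): (S,C).
S: inherits non-unit rules of {C, S} → b | bSA | bbS | bf.
A: inherits non-unit rules of {A} → CAS | f.
C: inherits non-unit rules of {C} → bbS | bf.

S -> b | bf | bSA | bbS; A -> f | CAS; C -> bf | bbS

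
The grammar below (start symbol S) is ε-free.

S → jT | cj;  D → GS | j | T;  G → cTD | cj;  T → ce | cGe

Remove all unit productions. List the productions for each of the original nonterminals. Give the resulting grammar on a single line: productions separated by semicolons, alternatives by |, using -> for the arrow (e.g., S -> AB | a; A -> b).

Unit productions: D->T.
Unit pairs (A ⇒* B via units): (D,T).
S: inherits non-unit rules of {S} → cj | jT.
D: inherits non-unit rules of {D, T} → GS | cGe | ce | j.
G: inherits non-unit rules of {G} → cTD | cj.
T: inherits non-unit rules of {T} → cGe | ce.

S -> cj | jT; D -> j | GS | ce | cGe; G -> cj | cTD; T -> ce | cGe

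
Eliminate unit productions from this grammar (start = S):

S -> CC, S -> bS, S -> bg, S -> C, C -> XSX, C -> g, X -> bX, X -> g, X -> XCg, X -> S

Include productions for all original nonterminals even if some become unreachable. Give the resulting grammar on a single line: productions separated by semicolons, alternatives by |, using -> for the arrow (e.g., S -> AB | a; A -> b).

S -> g | CC | bS | bg | XSX; C -> g | XSX; X -> g | CC | bS | bX | bg | XCg | XSX

Unit productions: S->C, X->S.
Unit pairs (A ⇒* B via units): (S,C), (X,C), (X,S).
S: inherits non-unit rules of {C, S} → CC | XSX | bS | bg | g.
C: inherits non-unit rules of {C} → XSX | g.
X: inherits non-unit rules of {C, S, X} → CC | XCg | XSX | bS | bX | bg | g.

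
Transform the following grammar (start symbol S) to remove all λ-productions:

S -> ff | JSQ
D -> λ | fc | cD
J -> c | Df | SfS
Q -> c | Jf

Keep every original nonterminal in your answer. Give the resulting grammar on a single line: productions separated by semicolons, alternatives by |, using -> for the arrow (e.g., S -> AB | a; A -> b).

Nullable set: {D}.
Drop D -> λ.
D -> cD: D nullable, giving c | cD.
J -> Df: D nullable, giving Df | f.
Unchanged (no nullable symbols): S -> JSQ; S -> ff; D -> fc; J -> SfS; J -> c; Q -> Jf; Q -> c.

S -> ff | JSQ; D -> c | cD | fc; J -> c | f | Df | SfS; Q -> c | Jf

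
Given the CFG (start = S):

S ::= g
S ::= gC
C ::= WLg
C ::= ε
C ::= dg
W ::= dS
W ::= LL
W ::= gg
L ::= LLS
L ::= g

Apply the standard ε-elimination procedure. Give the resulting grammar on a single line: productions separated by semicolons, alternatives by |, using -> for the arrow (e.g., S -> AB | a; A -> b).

Nullable set: {C}.
S -> gC: C nullable, giving g | gC.
Drop C -> ε.
Unchanged (no nullable symbols): S -> g; C -> WLg; C -> dg; L -> LLS; L -> g; W -> LL; W -> dS; W -> gg.

S -> g | gC; C -> dg | WLg; L -> g | LLS; W -> LL | dS | gg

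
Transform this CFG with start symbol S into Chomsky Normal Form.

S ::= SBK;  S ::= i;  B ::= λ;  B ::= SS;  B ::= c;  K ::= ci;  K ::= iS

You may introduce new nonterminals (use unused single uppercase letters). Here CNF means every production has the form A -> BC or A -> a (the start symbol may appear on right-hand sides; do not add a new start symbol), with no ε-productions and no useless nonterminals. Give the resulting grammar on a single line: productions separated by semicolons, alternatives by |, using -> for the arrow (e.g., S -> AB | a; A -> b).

S -> i | SD | SK; A -> c; B -> c | SS; C -> i; D -> BK; K -> AC | CS

Nullable: {B}; after ε-elimination: S -> i | SK | SBK; B -> c | SS; K -> ci | iS.
No unit productions to eliminate.
TERM: introduce A -> c, C -> i and substitute in every rule of length ≥2.
BIN: S -> SBK becomes S -> SD, D -> BK.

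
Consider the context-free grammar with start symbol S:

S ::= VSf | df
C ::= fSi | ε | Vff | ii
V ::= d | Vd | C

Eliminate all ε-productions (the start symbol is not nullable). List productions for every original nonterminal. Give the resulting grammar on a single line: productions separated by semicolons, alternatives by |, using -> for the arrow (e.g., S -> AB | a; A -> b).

Nullable set: {C, V}.
S -> VSf: V nullable, giving Sf | VSf.
Drop C -> ε.
C -> Vff: V nullable, giving Vff | ff.
V -> C: C nullable, giving C.
V -> Vd: V nullable, giving Vd | d.
Unchanged (no nullable symbols): S -> df; C -> fSi; C -> ii; V -> d.

S -> Sf | df | VSf; C -> ff | ii | Vff | fSi; V -> C | d | Vd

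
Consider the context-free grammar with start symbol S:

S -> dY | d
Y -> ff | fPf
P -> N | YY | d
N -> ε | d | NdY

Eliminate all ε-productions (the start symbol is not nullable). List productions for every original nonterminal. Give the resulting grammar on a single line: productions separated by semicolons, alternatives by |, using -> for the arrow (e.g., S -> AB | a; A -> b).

S -> d | dY; N -> d | dY | NdY; P -> N | d | YY; Y -> ff | fPf

Nullable set: {N, P}.
Drop N -> ε.
N -> NdY: N nullable, giving NdY | dY.
P -> N: N nullable, giving N.
Y -> fPf: P nullable, giving fPf | ff.
Unchanged (no nullable symbols): S -> d; S -> dY; N -> d; P -> YY; P -> d; Y -> ff.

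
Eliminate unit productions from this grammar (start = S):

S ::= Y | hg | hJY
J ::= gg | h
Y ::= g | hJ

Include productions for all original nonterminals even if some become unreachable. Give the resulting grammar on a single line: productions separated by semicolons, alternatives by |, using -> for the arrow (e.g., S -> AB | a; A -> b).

S -> g | hJ | hg | hJY; J -> h | gg; Y -> g | hJ

Unit productions: S->Y.
Unit pairs (A ⇒* B via units): (S,Y).
S: inherits non-unit rules of {S, Y} → g | hJ | hJY | hg.
J: inherits non-unit rules of {J} → gg | h.
Y: inherits non-unit rules of {Y} → g | hJ.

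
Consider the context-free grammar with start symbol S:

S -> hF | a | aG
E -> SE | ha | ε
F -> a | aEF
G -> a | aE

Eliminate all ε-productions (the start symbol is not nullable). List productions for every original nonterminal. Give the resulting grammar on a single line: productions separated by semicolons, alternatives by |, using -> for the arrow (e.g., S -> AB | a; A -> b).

Nullable set: {E}.
Drop E -> ε.
E -> SE: E nullable, giving S | SE.
F -> aEF: E nullable, giving aEF | aF.
G -> aE: E nullable, giving a | aE.
Unchanged (no nullable symbols): S -> a; S -> aG; S -> hF; E -> ha; F -> a; G -> a.

S -> a | aG | hF; E -> S | SE | ha; F -> a | aF | aEF; G -> a | aE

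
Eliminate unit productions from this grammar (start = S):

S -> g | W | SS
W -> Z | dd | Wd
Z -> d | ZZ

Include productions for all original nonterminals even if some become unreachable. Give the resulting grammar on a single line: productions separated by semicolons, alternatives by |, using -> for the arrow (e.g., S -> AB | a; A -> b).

Unit productions: S->W, W->Z.
Unit pairs (A ⇒* B via units): (S,W), (S,Z), (W,Z).
S: inherits non-unit rules of {S, W, Z} → SS | Wd | ZZ | d | dd | g.
W: inherits non-unit rules of {W, Z} → Wd | ZZ | d | dd.
Z: inherits non-unit rules of {Z} → ZZ | d.

S -> d | g | SS | Wd | ZZ | dd; W -> d | Wd | ZZ | dd; Z -> d | ZZ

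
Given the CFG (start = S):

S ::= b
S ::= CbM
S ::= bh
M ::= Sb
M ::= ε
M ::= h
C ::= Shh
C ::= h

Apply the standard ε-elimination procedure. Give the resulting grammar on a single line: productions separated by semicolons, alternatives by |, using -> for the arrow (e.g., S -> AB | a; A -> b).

Nullable set: {M}.
S -> CbM: M nullable, giving Cb | CbM.
Drop M -> ε.
Unchanged (no nullable symbols): S -> b; S -> bh; C -> Shh; C -> h; M -> Sb; M -> h.

S -> b | Cb | bh | CbM; C -> h | Shh; M -> h | Sb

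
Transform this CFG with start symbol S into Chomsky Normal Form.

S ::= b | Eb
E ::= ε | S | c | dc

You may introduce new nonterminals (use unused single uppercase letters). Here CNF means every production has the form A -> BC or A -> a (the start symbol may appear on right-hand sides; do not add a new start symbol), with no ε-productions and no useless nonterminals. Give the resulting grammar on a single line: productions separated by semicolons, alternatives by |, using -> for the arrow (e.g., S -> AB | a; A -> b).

Nullable: {E}; after ε-elimination: S -> b | Eb; E -> S | c | dc.
After unit-elimination: S -> b | Eb; E -> b | c | Eb | dc.
TERM: introduce A -> b, C -> c, B -> d and substitute in every rule of length ≥2.

S -> b | EA; A -> b; B -> d; C -> c; E -> b | c | BC | EA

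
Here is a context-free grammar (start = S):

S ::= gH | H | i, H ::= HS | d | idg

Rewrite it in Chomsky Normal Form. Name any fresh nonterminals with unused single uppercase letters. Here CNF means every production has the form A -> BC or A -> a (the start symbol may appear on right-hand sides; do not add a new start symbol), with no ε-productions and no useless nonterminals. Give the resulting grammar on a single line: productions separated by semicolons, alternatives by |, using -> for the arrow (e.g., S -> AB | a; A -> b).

No ε-productions.
After unit-elimination: S -> d | i | HS | gH | idg; H -> d | HS | idg.
TERM: introduce B -> d, C -> g, A -> i and substitute in every rule of length ≥2.
BIN: H -> ABC becomes H -> AD, D -> BC; S -> ABC becomes S -> AE, E -> BC.

S -> d | i | AE | CH | HS; A -> i; B -> d; C -> g; D -> BC; E -> BC; H -> d | AD | HS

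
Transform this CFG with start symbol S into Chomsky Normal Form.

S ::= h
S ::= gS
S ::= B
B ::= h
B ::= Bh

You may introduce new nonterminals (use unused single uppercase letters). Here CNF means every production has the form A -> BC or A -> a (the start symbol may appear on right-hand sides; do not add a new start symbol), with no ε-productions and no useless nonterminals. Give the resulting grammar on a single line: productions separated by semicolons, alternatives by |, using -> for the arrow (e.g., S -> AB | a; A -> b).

No ε-productions.
After unit-elimination: S -> h | Bh | gS; B -> h | Bh.
TERM: introduce C -> g, A -> h and substitute in every rule of length ≥2.

S -> h | BA | CS; A -> h; B -> h | BA; C -> g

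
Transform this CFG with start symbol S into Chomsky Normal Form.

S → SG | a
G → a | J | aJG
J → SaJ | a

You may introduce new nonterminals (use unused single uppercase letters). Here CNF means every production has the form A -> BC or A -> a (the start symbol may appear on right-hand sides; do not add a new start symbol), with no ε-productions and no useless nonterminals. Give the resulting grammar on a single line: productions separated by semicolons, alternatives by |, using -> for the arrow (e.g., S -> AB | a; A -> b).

No ε-productions.
After unit-elimination: S -> a | SG; G -> a | SaJ | aJG; J -> a | SaJ.
TERM: introduce A -> a and substitute in every rule of length ≥2.
BIN: G -> AJG becomes G -> AB, B -> JG; G -> SAJ becomes G -> SC, C -> AJ; J -> SAJ becomes J -> SD, D -> AJ.

S -> a | SG; A -> a; B -> JG; C -> AJ; D -> AJ; G -> a | AB | SC; J -> a | SD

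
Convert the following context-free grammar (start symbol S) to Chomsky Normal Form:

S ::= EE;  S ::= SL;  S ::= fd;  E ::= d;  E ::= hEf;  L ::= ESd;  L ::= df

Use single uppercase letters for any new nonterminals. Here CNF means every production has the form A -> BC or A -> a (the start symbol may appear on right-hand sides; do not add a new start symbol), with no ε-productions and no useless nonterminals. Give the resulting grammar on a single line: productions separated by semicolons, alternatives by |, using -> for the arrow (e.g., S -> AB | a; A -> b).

S -> BC | EE | SL; A -> h; B -> f; C -> d; D -> EB; E -> d | AD; F -> SC; L -> CB | EF

No ε-productions.
No unit productions to eliminate.
TERM: introduce C -> d, B -> f, A -> h and substitute in every rule of length ≥2.
BIN: E -> AEB becomes E -> AD, D -> EB; L -> ESC becomes L -> EF, F -> SC.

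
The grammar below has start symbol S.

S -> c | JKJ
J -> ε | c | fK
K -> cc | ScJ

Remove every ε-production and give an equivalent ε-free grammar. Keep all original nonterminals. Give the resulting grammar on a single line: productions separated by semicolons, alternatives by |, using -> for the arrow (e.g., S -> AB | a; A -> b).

Nullable set: {J}.
S -> JKJ: J, J nullable, giving JK | JKJ | K | KJ.
Drop J -> ε.
K -> ScJ: J nullable, giving Sc | ScJ.
Unchanged (no nullable symbols): S -> c; J -> c; J -> fK; K -> cc.

S -> K | c | JK | KJ | JKJ; J -> c | fK; K -> Sc | cc | ScJ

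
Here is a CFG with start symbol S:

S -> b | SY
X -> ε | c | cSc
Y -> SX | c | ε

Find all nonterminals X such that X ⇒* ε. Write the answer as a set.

{X, Y}

Directly nullable (have an ε-rule): {X, Y}.
Not nullable: S — each has a terminal in every rule's right-hand side or depends on a non-nullable symbol.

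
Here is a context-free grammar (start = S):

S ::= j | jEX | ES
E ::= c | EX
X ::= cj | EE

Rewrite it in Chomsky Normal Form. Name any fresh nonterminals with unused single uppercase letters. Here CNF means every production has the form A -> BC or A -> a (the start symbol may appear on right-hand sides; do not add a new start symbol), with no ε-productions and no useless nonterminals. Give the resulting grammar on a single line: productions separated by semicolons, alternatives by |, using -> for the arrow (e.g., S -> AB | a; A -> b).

S -> j | AC | ES; A -> j; B -> c; C -> EX; E -> c | EX; X -> BA | EE

No ε-productions.
No unit productions to eliminate.
TERM: introduce B -> c, A -> j and substitute in every rule of length ≥2.
BIN: S -> AEX becomes S -> AC, C -> EX.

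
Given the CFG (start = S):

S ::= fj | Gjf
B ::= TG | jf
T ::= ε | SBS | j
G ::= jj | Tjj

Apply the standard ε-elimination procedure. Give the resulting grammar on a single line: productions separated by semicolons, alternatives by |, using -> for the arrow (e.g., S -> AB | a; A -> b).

S -> fj | Gjf; B -> G | TG | jf; G -> jj | Tjj; T -> j | SBS

Nullable set: {T}.
B -> TG: T nullable, giving G | TG.
G -> Tjj: T nullable, giving Tjj | jj.
Drop T -> ε.
Unchanged (no nullable symbols): S -> Gjf; S -> fj; B -> jf; G -> jj; T -> SBS; T -> j.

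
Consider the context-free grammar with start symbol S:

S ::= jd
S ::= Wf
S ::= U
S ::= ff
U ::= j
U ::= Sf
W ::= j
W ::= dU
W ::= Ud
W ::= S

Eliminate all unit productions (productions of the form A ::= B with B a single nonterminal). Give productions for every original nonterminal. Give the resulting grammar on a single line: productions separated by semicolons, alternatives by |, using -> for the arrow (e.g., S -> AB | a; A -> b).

S -> j | Sf | Wf | ff | jd; U -> j | Sf; W -> j | Sf | Ud | Wf | dU | ff | jd

Unit productions: S->U, W->S.
Unit pairs (A ⇒* B via units): (S,U), (W,S), (W,U).
S: inherits non-unit rules of {S, U} → Sf | Wf | ff | j | jd.
U: inherits non-unit rules of {U} → Sf | j.
W: inherits non-unit rules of {S, U, W} → Sf | Ud | Wf | dU | ff | j | jd.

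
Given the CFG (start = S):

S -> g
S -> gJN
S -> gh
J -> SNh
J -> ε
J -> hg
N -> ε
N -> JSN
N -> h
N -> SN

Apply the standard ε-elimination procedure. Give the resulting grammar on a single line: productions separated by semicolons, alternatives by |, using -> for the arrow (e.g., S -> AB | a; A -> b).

S -> g | gJ | gN | gh | gJN; J -> Sh | hg | SNh; N -> S | h | JS | SN | JSN

Nullable set: {J, N}.
S -> gJN: J, N nullable, giving g | gJ | gJN | gN.
Drop J -> ε.
J -> SNh: N nullable, giving SNh | Sh.
Drop N -> ε.
N -> JSN: J, N nullable, giving JS | JSN | S | SN.
N -> SN: N nullable, giving S | SN.
Unchanged (no nullable symbols): S -> g; S -> gh; J -> hg; N -> h.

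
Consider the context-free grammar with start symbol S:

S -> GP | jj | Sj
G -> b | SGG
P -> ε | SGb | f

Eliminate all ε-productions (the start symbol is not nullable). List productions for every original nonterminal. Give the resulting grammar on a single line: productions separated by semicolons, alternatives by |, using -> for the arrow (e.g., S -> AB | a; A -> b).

Nullable set: {P}.
S -> GP: P nullable, giving G | GP.
Drop P -> ε.
Unchanged (no nullable symbols): S -> Sj; S -> jj; G -> SGG; G -> b; P -> SGb; P -> f.

S -> G | GP | Sj | jj; G -> b | SGG; P -> f | SGb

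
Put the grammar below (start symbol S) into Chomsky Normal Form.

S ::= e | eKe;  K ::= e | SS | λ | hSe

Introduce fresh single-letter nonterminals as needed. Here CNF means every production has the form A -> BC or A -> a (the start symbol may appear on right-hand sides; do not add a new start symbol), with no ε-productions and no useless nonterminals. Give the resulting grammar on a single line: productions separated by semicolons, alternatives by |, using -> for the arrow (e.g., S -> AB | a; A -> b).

Nullable: {K}; after ε-elimination: S -> e | ee | eKe; K -> e | SS | hSe.
No unit productions to eliminate.
TERM: introduce B -> e, A -> h and substitute in every rule of length ≥2.
BIN: K -> ASB becomes K -> AC, C -> SB; S -> BKB becomes S -> BD, D -> KB.

S -> e | BB | BD; A -> h; B -> e; C -> SB; D -> KB; K -> e | AC | SS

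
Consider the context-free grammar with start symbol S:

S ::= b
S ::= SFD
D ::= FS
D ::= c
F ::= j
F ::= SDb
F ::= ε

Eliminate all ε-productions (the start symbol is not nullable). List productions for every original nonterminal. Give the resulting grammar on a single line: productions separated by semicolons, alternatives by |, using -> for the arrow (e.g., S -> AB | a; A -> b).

Nullable set: {F}.
S -> SFD: F nullable, giving SD | SFD.
D -> FS: F nullable, giving FS | S.
Drop F -> ε.
Unchanged (no nullable symbols): S -> b; D -> c; F -> SDb; F -> j.

S -> b | SD | SFD; D -> S | c | FS; F -> j | SDb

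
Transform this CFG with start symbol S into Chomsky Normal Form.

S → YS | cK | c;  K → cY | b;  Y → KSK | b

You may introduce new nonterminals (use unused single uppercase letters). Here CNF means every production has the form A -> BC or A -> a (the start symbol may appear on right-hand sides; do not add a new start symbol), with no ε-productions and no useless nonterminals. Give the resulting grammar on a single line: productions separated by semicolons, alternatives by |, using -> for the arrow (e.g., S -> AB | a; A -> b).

S -> c | AK | YS; A -> c; B -> SK; K -> b | AY; Y -> b | KB

No ε-productions.
No unit productions to eliminate.
TERM: introduce A -> c and substitute in every rule of length ≥2.
BIN: Y -> KSK becomes Y -> KB, B -> SK.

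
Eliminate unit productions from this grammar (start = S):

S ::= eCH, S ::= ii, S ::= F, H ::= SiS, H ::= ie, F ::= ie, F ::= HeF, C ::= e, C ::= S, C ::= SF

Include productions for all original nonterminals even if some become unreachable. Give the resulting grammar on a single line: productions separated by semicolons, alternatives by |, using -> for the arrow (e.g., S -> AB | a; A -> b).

S -> ie | ii | HeF | eCH; C -> e | SF | ie | ii | HeF | eCH; F -> ie | HeF; H -> ie | SiS

Unit productions: C->S, S->F.
Unit pairs (A ⇒* B via units): (C,F), (C,S), (S,F).
S: inherits non-unit rules of {F, S} → HeF | eCH | ie | ii.
C: inherits non-unit rules of {C, F, S} → HeF | SF | e | eCH | ie | ii.
F: inherits non-unit rules of {F} → HeF | ie.
H: inherits non-unit rules of {H} → SiS | ie.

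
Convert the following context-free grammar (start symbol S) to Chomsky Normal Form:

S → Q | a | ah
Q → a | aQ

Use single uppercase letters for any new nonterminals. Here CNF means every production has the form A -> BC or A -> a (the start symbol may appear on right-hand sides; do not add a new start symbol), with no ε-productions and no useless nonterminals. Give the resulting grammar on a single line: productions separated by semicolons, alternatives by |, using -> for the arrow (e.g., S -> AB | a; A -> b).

No ε-productions.
After unit-elimination: S -> a | aQ | ah; Q -> a | aQ.
TERM: introduce A -> a, B -> h and substitute in every rule of length ≥2.

S -> a | AB | AQ; A -> a; B -> h; Q -> a | AQ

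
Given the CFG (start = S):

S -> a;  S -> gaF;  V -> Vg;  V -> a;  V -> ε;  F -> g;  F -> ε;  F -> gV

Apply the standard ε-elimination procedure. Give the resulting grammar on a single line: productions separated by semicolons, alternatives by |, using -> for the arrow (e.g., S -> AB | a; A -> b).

Nullable set: {F, V}.
S -> gaF: F nullable, giving ga | gaF.
Drop F -> ε.
F -> gV: V nullable, giving g | gV.
Drop V -> ε.
V -> Vg: V nullable, giving Vg | g.
Unchanged (no nullable symbols): S -> a; F -> g; V -> a.

S -> a | ga | gaF; F -> g | gV; V -> a | g | Vg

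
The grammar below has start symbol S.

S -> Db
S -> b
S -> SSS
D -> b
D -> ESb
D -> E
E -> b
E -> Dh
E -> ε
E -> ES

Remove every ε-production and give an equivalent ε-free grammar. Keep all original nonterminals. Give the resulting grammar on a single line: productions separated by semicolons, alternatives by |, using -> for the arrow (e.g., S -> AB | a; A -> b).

Nullable set: {D, E}.
S -> Db: D nullable, giving Db | b.
D -> E: E nullable, giving E.
D -> ESb: E nullable, giving ESb | Sb.
Drop E -> ε.
E -> Dh: D nullable, giving Dh | h.
E -> ES: E nullable, giving ES | S.
Unchanged (no nullable symbols): S -> SSS; S -> b; D -> b; E -> b.

S -> b | Db | SSS; D -> E | b | Sb | ESb; E -> S | b | h | Dh | ES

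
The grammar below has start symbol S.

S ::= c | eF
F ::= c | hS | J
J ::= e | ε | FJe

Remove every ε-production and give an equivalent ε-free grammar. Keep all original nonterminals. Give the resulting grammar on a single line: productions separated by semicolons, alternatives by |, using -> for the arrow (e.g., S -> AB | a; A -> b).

S -> c | e | eF; F -> J | c | hS; J -> e | Fe | Je | FJe

Nullable set: {F, J}.
S -> eF: F nullable, giving e | eF.
F -> J: J nullable, giving J.
Drop J -> ε.
J -> FJe: F, J nullable, giving FJe | Fe | Je | e.
Unchanged (no nullable symbols): S -> c; F -> c; F -> hS; J -> e.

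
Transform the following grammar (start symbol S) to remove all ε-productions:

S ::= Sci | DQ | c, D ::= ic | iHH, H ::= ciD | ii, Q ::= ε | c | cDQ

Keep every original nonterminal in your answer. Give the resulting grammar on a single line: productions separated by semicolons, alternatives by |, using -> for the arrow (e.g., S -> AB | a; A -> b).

S -> D | c | DQ | Sci; D -> ic | iHH; H -> ii | ciD; Q -> c | cD | cDQ

Nullable set: {Q}.
S -> DQ: Q nullable, giving D | DQ.
Drop Q -> ε.
Q -> cDQ: Q nullable, giving cD | cDQ.
Unchanged (no nullable symbols): S -> Sci; S -> c; D -> iHH; D -> ic; H -> ciD; H -> ii; Q -> c.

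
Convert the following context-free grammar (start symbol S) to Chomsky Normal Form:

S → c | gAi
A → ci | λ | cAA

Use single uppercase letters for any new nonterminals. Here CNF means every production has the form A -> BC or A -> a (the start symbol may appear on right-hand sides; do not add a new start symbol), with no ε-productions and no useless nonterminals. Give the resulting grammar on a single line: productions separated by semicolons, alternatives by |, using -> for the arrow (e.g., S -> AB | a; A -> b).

S -> c | DC | DF; A -> c | BA | BC | BE; B -> c; C -> i; D -> g; E -> AA; F -> AC

Nullable: {A}; after ε-elimination: S -> c | gi | gAi; A -> c | cA | ci | cAA.
No unit productions to eliminate.
TERM: introduce B -> c, D -> g, C -> i and substitute in every rule of length ≥2.
BIN: A -> BAA becomes A -> BE, E -> AA; S -> DAC becomes S -> DF, F -> AC.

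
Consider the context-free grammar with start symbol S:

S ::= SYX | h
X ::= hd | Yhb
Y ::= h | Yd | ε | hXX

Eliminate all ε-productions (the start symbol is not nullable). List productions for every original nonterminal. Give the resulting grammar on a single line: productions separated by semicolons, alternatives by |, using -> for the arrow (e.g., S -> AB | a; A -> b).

Nullable set: {Y}.
S -> SYX: Y nullable, giving SX | SYX.
X -> Yhb: Y nullable, giving Yhb | hb.
Drop Y -> ε.
Y -> Yd: Y nullable, giving Yd | d.
Unchanged (no nullable symbols): S -> h; X -> hd; Y -> h; Y -> hXX.

S -> h | SX | SYX; X -> hb | hd | Yhb; Y -> d | h | Yd | hXX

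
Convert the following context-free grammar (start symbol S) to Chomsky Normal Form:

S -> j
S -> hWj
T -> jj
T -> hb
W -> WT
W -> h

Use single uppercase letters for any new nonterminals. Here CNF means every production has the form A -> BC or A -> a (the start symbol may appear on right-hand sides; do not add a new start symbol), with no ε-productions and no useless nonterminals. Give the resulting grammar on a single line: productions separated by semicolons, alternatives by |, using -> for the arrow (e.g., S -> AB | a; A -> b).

S -> j | AD; A -> h; B -> j; C -> b; D -> WB; T -> AC | BB; W -> h | WT

No ε-productions.
No unit productions to eliminate.
TERM: introduce C -> b, A -> h, B -> j and substitute in every rule of length ≥2.
BIN: S -> AWB becomes S -> AD, D -> WB.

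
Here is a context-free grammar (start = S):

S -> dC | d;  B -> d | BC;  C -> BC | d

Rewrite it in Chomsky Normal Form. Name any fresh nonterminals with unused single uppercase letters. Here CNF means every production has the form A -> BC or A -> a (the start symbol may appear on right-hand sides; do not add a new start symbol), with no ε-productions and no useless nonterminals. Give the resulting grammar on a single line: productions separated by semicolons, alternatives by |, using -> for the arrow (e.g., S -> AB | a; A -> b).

No ε-productions.
No unit productions to eliminate.
TERM: introduce A -> d and substitute in every rule of length ≥2.

S -> d | AC; A -> d; B -> d | BC; C -> d | BC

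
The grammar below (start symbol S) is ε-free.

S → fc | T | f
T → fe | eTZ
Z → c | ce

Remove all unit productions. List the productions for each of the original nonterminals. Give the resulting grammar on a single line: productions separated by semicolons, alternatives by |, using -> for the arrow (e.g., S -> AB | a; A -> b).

S -> f | fc | fe | eTZ; T -> fe | eTZ; Z -> c | ce

Unit productions: S->T.
Unit pairs (A ⇒* B via units): (S,T).
S: inherits non-unit rules of {S, T} → eTZ | f | fc | fe.
T: inherits non-unit rules of {T} → eTZ | fe.
Z: inherits non-unit rules of {Z} → c | ce.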